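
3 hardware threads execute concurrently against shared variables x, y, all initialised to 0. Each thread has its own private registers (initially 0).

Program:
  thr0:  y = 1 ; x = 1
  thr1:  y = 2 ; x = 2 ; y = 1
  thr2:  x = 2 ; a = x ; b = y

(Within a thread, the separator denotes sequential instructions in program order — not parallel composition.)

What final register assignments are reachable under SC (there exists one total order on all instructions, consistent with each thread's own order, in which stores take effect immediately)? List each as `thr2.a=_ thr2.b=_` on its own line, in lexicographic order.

outcome vector order: (thr2.a,thr2.b)
|SC outcomes| = 5

thr2.a=1 thr2.b=1
thr2.a=1 thr2.b=2
thr2.a=2 thr2.b=0
thr2.a=2 thr2.b=1
thr2.a=2 thr2.b=2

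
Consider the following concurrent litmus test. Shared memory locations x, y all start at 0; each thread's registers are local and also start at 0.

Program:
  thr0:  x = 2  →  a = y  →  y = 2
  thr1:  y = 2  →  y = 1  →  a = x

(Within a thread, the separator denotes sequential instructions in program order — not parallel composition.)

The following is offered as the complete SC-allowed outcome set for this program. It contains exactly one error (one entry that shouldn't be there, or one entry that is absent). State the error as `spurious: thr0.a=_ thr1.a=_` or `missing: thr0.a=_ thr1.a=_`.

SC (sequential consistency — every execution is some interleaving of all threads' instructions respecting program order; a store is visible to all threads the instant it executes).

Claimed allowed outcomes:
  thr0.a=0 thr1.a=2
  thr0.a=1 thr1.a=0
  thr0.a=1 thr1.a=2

outcome vector order: (thr0.a,thr1.a)
SC (4): 0/2; 1/0; 1/2; 2/2
SC∖claimed = {2/2}

missing: thr0.a=2 thr1.a=2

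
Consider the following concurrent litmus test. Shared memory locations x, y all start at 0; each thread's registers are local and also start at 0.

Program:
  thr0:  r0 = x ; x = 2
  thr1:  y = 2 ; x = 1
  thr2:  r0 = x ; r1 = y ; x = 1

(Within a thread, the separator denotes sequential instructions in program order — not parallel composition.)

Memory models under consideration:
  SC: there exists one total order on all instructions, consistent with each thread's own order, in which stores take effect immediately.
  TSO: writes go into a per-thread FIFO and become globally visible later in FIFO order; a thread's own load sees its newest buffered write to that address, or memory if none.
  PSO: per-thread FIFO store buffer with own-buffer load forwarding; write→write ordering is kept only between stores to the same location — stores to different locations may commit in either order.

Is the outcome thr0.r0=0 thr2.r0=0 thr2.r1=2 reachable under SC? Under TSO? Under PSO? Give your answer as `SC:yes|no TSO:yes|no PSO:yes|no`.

outcome vector order: (thr0.r0,thr2.r0,thr2.r1)
under SC → 000, 002, 012, 020, 022, 100, 102, 112, 122
under TSO → 000, 002, 012, 020, 022, 100, 102, 112, 122
under PSO → 000, 002, 010, 012, 020, 022, 100, 102, 110, 112, 120, 122
target 002 ∈ {SC,TSO,PSO}

SC:yes TSO:yes PSO:yes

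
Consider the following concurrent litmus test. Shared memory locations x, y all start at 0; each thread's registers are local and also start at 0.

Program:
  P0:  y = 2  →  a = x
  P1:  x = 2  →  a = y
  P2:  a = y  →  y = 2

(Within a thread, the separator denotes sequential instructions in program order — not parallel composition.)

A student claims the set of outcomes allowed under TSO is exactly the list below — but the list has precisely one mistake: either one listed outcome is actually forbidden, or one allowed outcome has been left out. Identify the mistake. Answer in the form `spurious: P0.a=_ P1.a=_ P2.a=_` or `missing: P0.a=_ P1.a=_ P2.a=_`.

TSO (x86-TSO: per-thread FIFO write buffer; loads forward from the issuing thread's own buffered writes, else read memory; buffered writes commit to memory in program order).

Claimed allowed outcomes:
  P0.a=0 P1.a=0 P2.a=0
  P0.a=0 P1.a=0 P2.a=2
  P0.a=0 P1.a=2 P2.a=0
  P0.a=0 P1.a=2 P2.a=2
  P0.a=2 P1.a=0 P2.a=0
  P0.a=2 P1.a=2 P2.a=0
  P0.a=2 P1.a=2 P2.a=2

missing: P0.a=2 P1.a=0 P2.a=2

outcome vector order: (P0.a,P1.a,P2.a)
TSO: 8 outcomes — {0/0/0; 0/0/2; 0/2/0; 0/2/2; 2/0/0; 2/0/2; 2/2/0; 2/2/2}
TSO∖claimed = {2/0/2}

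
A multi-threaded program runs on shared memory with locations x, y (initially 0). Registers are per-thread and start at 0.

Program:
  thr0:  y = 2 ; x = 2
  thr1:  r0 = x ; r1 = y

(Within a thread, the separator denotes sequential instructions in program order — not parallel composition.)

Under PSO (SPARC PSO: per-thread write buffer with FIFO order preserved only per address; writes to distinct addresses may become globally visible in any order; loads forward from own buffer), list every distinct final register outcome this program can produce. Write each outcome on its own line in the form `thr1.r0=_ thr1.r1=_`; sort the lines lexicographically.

outcome vector order: (thr1.r0,thr1.r1)
|PSO outcomes| = 4

thr1.r0=0 thr1.r1=0
thr1.r0=0 thr1.r1=2
thr1.r0=2 thr1.r1=0
thr1.r0=2 thr1.r1=2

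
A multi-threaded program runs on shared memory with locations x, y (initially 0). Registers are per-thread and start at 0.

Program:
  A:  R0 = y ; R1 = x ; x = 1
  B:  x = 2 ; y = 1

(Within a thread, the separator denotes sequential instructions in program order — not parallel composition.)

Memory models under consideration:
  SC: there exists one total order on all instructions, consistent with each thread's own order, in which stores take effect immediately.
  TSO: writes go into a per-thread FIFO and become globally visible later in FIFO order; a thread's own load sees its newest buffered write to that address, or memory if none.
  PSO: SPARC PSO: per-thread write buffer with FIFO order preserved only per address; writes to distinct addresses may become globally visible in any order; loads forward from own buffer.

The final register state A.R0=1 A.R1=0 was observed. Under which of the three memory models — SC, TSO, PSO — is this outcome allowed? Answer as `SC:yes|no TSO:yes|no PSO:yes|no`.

outcome vector order: (A.R0,A.R1)
under SC → <0 0>; <0 2>; <1 2>
under TSO → <0 0>; <0 2>; <1 2>
under PSO → <0 0>; <0 2>; <1 0>; <1 2>
target <1 0> ∈ {PSO}

SC:no TSO:no PSO:yes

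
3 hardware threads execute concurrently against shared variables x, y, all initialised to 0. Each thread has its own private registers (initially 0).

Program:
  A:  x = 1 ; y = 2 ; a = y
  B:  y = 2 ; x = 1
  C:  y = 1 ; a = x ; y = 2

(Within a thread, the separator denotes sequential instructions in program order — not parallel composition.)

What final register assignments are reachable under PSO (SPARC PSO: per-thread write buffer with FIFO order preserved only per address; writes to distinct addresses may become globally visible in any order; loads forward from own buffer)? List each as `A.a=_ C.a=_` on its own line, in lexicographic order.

outcome vector order: (A.a,C.a)
|PSO outcomes| = 4

A.a=1 C.a=0
A.a=1 C.a=1
A.a=2 C.a=0
A.a=2 C.a=1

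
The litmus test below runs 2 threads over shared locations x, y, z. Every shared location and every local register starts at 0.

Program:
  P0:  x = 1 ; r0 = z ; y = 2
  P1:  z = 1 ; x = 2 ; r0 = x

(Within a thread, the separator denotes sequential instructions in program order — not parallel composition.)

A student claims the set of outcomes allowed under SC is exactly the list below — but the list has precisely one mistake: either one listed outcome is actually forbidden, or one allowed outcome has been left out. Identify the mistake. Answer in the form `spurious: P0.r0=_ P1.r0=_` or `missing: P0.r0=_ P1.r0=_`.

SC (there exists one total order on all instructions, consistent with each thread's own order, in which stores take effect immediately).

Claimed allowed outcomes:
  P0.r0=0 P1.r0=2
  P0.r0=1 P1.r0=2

outcome vector order: (P0.r0,P1.r0)
SC (3): (0,2) (1,1) (1,2)
SC∖claimed = {(1,1)}

missing: P0.r0=1 P1.r0=1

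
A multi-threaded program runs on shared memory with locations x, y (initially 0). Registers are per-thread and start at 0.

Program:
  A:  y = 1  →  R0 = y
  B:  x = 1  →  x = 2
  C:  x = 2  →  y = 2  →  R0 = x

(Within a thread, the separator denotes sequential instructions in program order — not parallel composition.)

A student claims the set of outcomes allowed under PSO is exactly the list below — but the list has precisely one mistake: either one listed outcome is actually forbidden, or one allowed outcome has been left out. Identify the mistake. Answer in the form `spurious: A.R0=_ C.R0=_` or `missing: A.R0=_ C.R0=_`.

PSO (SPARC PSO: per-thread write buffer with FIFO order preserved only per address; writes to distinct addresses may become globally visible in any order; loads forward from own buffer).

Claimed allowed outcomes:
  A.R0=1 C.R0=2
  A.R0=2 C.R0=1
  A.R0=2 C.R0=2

outcome vector order: (A.R0,C.R0)
under PSO → 1/1 1/2 2/1 2/2
PSO∖claimed = {1/1}

missing: A.R0=1 C.R0=1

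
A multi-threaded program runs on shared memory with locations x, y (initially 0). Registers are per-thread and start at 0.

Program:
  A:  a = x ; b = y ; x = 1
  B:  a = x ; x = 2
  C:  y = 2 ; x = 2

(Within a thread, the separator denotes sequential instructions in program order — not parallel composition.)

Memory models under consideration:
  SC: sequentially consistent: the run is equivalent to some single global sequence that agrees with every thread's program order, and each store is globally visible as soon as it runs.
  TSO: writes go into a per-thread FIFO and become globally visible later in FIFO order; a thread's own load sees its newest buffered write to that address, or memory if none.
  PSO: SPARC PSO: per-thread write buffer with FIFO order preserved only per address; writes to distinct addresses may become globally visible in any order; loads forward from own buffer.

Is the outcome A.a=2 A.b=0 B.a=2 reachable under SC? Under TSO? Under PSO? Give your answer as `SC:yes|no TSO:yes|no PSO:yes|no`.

SC:no TSO:no PSO:yes

outcome vector order: (A.a,A.b,B.a)
SC: 10 outcomes — {0/0/0, 0/0/1, 0/0/2, 0/2/0, 0/2/1, 0/2/2, 2/0/0, 2/2/0, 2/2/1, 2/2/2}
TSO: 10 outcomes — {0/0/0, 0/0/1, 0/0/2, 0/2/0, 0/2/1, 0/2/2, 2/0/0, 2/2/0, 2/2/1, 2/2/2}
PSO: 12 outcomes — {0/0/0, 0/0/1, 0/0/2, 0/2/0, 0/2/1, 0/2/2, 2/0/0, 2/0/1, 2/0/2, 2/2/0, 2/2/1, 2/2/2}
target 2/0/2 ∈ {PSO}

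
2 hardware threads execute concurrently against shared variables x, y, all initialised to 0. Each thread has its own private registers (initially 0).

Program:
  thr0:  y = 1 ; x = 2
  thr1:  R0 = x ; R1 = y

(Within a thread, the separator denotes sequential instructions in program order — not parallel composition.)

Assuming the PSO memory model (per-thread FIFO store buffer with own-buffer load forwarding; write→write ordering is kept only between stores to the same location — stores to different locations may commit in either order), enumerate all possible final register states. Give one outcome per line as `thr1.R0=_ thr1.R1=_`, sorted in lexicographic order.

outcome vector order: (thr1.R0,thr1.R1)
|PSO outcomes| = 4

thr1.R0=0 thr1.R1=0
thr1.R0=0 thr1.R1=1
thr1.R0=2 thr1.R1=0
thr1.R0=2 thr1.R1=1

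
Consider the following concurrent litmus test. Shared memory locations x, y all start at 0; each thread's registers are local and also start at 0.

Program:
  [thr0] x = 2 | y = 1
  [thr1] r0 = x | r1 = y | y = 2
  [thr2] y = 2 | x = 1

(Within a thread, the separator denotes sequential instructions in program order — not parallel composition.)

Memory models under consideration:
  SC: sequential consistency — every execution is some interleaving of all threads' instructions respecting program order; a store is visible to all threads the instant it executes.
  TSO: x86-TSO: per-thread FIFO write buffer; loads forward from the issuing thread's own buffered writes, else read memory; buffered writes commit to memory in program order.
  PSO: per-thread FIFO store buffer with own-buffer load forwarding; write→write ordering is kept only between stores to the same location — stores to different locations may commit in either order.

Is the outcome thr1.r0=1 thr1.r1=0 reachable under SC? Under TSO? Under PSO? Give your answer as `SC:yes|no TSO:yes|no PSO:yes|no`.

SC:no TSO:no PSO:yes

outcome vector order: (thr1.r0,thr1.r1)
SC (8): 0/0, 0/1, 0/2, 1/1, 1/2, 2/0, 2/1, 2/2
TSO (8): 0/0, 0/1, 0/2, 1/1, 1/2, 2/0, 2/1, 2/2
PSO (9): 0/0, 0/1, 0/2, 1/0, 1/1, 1/2, 2/0, 2/1, 2/2
target 1/0 ∈ {PSO}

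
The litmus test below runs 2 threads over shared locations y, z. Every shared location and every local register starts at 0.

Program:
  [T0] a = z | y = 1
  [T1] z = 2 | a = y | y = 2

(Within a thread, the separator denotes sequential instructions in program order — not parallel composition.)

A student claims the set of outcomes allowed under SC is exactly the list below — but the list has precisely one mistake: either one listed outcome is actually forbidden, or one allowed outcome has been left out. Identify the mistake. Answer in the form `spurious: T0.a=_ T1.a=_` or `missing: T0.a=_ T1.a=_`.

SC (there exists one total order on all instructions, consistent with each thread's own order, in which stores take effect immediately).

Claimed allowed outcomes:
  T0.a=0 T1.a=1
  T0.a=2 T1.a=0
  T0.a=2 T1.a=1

outcome vector order: (T0.a,T1.a)
under SC → <0 0>, <0 1>, <2 0>, <2 1>
SC∖claimed = {<0 0>}

missing: T0.a=0 T1.a=0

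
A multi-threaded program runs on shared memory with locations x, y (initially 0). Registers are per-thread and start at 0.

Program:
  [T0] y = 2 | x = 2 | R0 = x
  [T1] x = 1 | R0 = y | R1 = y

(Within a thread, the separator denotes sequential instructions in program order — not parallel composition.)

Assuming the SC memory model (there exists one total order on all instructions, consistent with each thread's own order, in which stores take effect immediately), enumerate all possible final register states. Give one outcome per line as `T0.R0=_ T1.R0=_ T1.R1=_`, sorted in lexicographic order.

T0.R0=1 T1.R0=2 T1.R1=2
T0.R0=2 T1.R0=0 T1.R1=0
T0.R0=2 T1.R0=0 T1.R1=2
T0.R0=2 T1.R0=2 T1.R1=2

outcome vector order: (T0.R0,T1.R0,T1.R1)
|SC outcomes| = 4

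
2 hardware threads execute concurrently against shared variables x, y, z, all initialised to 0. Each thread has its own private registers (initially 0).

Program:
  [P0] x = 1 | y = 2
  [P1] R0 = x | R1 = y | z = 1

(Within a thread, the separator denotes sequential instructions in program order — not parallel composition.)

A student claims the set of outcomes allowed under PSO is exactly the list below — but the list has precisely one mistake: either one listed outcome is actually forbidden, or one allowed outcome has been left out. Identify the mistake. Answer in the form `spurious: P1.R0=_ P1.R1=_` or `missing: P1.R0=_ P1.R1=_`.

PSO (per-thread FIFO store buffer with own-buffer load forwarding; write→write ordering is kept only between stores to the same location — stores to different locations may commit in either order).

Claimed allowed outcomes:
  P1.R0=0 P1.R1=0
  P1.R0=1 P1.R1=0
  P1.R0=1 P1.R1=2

missing: P1.R0=0 P1.R1=2

outcome vector order: (P1.R0,P1.R1)
PSO: 4 outcomes — {0/0; 0/2; 1/0; 1/2}
PSO∖claimed = {0/2}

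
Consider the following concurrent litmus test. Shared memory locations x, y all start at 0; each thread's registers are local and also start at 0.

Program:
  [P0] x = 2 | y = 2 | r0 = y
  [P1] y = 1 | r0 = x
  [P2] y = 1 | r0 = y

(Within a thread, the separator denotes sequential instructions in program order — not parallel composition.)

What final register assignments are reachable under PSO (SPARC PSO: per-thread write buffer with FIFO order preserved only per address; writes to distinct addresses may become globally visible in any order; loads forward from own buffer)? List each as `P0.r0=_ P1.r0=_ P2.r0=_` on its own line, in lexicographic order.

P0.r0=1 P1.r0=0 P2.r0=1
P0.r0=1 P1.r0=0 P2.r0=2
P0.r0=1 P1.r0=2 P2.r0=1
P0.r0=1 P1.r0=2 P2.r0=2
P0.r0=2 P1.r0=0 P2.r0=1
P0.r0=2 P1.r0=0 P2.r0=2
P0.r0=2 P1.r0=2 P2.r0=1
P0.r0=2 P1.r0=2 P2.r0=2

outcome vector order: (P0.r0,P1.r0,P2.r0)
|PSO outcomes| = 8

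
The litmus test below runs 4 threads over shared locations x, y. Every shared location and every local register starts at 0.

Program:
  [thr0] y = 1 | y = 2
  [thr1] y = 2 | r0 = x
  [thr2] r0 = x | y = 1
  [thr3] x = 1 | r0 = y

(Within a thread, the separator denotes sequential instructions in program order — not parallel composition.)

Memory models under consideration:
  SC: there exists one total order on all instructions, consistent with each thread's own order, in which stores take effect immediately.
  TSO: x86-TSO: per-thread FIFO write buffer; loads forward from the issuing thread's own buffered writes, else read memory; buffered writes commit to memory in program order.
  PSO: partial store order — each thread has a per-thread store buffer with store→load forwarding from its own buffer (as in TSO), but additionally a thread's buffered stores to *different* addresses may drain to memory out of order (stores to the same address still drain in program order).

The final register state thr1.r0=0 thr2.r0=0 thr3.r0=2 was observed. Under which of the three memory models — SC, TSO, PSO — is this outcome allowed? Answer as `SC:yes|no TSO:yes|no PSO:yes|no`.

SC:yes TSO:yes PSO:yes

outcome vector order: (thr1.r0,thr2.r0,thr3.r0)
SC: 10 outcomes — {<0 0 1>, <0 0 2>, <0 1 1>, <0 1 2>, <1 0 0>, <1 0 1>, <1 0 2>, <1 1 0>, <1 1 1>, <1 1 2>}
TSO: 12 outcomes — {<0 0 0>, <0 0 1>, <0 0 2>, <0 1 0>, <0 1 1>, <0 1 2>, <1 0 0>, <1 0 1>, <1 0 2>, <1 1 0>, <1 1 1>, <1 1 2>}
PSO: 12 outcomes — {<0 0 0>, <0 0 1>, <0 0 2>, <0 1 0>, <0 1 1>, <0 1 2>, <1 0 0>, <1 0 1>, <1 0 2>, <1 1 0>, <1 1 1>, <1 1 2>}
target <0 0 2> ∈ {SC,TSO,PSO}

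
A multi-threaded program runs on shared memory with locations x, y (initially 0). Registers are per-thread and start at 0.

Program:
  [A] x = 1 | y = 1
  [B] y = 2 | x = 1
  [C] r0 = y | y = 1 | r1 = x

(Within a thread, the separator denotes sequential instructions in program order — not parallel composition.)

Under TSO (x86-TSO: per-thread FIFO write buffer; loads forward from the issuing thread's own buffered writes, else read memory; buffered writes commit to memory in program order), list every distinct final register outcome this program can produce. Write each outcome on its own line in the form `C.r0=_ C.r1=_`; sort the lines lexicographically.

outcome vector order: (C.r0,C.r1)
|TSO outcomes| = 5

C.r0=0 C.r1=0
C.r0=0 C.r1=1
C.r0=1 C.r1=1
C.r0=2 C.r1=0
C.r0=2 C.r1=1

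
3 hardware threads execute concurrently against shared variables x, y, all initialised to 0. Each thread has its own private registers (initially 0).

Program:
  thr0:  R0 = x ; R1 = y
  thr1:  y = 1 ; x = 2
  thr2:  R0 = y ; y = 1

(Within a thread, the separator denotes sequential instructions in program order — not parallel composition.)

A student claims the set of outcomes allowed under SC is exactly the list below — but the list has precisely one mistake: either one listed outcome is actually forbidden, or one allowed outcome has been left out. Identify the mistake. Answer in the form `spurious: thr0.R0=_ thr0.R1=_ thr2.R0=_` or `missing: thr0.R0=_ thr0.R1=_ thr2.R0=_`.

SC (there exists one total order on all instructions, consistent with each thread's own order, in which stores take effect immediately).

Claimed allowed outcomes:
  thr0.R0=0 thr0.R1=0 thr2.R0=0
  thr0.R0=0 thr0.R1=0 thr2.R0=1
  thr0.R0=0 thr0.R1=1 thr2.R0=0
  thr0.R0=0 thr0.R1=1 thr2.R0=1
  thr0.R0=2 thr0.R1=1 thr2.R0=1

outcome vector order: (thr0.R0,thr0.R1,thr2.R0)
SC: 6 outcomes — {000; 001; 010; 011; 210; 211}
SC∖claimed = {210}

missing: thr0.R0=2 thr0.R1=1 thr2.R0=0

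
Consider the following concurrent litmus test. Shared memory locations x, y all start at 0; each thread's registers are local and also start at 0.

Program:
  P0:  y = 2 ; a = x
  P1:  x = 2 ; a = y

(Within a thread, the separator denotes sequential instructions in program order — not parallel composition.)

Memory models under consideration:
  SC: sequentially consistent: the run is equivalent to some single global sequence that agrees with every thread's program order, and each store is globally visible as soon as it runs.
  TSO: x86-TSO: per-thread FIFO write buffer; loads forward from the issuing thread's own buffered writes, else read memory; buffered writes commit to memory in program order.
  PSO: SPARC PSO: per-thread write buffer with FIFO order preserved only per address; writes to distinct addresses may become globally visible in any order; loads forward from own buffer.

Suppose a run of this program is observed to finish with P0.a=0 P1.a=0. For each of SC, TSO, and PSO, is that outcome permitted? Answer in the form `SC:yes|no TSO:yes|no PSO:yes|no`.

SC:no TSO:yes PSO:yes

outcome vector order: (P0.a,P1.a)
[SC] allowed = {0/2, 2/0, 2/2}
[TSO] allowed = {0/0, 0/2, 2/0, 2/2}
[PSO] allowed = {0/0, 0/2, 2/0, 2/2}
target 0/0 ∈ {TSO,PSO}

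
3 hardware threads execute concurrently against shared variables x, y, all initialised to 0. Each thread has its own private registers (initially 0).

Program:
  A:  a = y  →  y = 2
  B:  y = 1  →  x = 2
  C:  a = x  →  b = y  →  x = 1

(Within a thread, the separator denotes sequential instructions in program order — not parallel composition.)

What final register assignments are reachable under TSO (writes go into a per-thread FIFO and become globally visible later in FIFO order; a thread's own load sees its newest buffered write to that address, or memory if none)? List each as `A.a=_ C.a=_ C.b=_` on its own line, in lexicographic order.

outcome vector order: (A.a,C.a,C.b)
|TSO outcomes| = 10

A.a=0 C.a=0 C.b=0
A.a=0 C.a=0 C.b=1
A.a=0 C.a=0 C.b=2
A.a=0 C.a=2 C.b=1
A.a=0 C.a=2 C.b=2
A.a=1 C.a=0 C.b=0
A.a=1 C.a=0 C.b=1
A.a=1 C.a=0 C.b=2
A.a=1 C.a=2 C.b=1
A.a=1 C.a=2 C.b=2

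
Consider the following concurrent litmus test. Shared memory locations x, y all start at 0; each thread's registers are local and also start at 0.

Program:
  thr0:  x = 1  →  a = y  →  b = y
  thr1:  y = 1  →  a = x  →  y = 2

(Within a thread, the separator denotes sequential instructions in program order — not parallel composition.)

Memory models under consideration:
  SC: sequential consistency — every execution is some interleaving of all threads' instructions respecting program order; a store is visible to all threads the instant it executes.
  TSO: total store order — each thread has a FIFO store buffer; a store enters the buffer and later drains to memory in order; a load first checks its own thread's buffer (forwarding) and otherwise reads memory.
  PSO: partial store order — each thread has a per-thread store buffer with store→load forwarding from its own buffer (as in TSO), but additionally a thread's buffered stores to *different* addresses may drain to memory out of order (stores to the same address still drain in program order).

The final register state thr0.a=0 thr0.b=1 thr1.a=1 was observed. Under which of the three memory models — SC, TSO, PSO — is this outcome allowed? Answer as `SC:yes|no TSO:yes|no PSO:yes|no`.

SC:yes TSO:yes PSO:yes

outcome vector order: (thr0.a,thr0.b,thr1.a)
SC: 9 outcomes — {<0 0 1>, <0 1 1>, <0 2 1>, <1 1 0>, <1 1 1>, <1 2 0>, <1 2 1>, <2 2 0>, <2 2 1>}
TSO: 12 outcomes — {<0 0 0>, <0 0 1>, <0 1 0>, <0 1 1>, <0 2 0>, <0 2 1>, <1 1 0>, <1 1 1>, <1 2 0>, <1 2 1>, <2 2 0>, <2 2 1>}
PSO: 12 outcomes — {<0 0 0>, <0 0 1>, <0 1 0>, <0 1 1>, <0 2 0>, <0 2 1>, <1 1 0>, <1 1 1>, <1 2 0>, <1 2 1>, <2 2 0>, <2 2 1>}
target <0 1 1> ∈ {SC,TSO,PSO}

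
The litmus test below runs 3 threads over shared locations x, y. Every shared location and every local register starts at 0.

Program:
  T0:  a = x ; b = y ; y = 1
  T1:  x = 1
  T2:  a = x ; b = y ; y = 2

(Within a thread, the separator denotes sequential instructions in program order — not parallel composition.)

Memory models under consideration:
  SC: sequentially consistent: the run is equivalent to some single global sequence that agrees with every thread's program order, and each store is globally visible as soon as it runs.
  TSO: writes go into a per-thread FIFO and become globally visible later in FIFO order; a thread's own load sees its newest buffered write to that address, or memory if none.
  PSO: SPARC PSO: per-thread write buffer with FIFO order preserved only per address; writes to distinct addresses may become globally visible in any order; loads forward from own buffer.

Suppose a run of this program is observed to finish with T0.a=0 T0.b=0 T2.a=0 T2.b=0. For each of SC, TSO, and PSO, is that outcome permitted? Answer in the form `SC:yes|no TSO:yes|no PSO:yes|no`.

outcome vector order: (T0.a,T0.b,T2.a,T2.b)
[SC] allowed = {0/0/0/0; 0/0/0/1; 0/0/1/0; 0/0/1/1; 0/2/0/0; 0/2/1/0; 1/0/0/0; 1/0/0/1; 1/0/1/0; 1/0/1/1; 1/2/0/0; 1/2/1/0}
[TSO] allowed = {0/0/0/0; 0/0/0/1; 0/0/1/0; 0/0/1/1; 0/2/0/0; 0/2/1/0; 1/0/0/0; 1/0/0/1; 1/0/1/0; 1/0/1/1; 1/2/0/0; 1/2/1/0}
[PSO] allowed = {0/0/0/0; 0/0/0/1; 0/0/1/0; 0/0/1/1; 0/2/0/0; 0/2/1/0; 1/0/0/0; 1/0/0/1; 1/0/1/0; 1/0/1/1; 1/2/0/0; 1/2/1/0}
target 0/0/0/0 ∈ {SC,TSO,PSO}

SC:yes TSO:yes PSO:yes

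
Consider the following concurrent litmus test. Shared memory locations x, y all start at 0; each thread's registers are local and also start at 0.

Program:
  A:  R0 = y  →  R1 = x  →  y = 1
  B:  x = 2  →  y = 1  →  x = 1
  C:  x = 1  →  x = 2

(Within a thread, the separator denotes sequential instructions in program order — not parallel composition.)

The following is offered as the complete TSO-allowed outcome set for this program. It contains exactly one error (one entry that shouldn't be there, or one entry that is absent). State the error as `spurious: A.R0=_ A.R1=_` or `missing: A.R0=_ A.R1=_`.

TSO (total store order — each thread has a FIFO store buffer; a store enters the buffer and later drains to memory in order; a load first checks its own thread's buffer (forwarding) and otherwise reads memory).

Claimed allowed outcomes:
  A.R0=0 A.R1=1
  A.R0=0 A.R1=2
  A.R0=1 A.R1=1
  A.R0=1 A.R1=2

outcome vector order: (A.R0,A.R1)
TSO (5): 00; 01; 02; 11; 12
TSO∖claimed = {00}

missing: A.R0=0 A.R1=0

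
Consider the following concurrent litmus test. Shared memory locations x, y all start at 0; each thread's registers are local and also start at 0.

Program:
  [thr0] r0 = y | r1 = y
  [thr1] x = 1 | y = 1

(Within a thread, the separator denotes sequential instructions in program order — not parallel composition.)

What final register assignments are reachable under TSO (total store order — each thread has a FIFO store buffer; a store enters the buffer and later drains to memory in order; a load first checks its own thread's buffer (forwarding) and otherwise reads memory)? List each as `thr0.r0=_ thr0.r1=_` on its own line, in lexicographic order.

outcome vector order: (thr0.r0,thr0.r1)
|TSO outcomes| = 3

thr0.r0=0 thr0.r1=0
thr0.r0=0 thr0.r1=1
thr0.r0=1 thr0.r1=1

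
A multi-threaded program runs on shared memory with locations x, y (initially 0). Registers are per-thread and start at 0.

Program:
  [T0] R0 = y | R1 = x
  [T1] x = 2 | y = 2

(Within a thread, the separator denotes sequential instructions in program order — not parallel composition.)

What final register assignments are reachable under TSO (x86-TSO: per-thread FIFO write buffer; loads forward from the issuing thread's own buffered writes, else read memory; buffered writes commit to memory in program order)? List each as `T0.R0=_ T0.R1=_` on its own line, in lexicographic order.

outcome vector order: (T0.R0,T0.R1)
|TSO outcomes| = 3

T0.R0=0 T0.R1=0
T0.R0=0 T0.R1=2
T0.R0=2 T0.R1=2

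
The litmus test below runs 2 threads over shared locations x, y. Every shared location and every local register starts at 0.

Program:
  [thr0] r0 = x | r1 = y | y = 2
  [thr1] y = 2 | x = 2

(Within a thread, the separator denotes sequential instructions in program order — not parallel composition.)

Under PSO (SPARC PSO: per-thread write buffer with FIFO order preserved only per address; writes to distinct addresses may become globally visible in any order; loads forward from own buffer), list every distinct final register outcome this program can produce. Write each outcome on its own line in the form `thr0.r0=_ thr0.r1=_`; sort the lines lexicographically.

thr0.r0=0 thr0.r1=0
thr0.r0=0 thr0.r1=2
thr0.r0=2 thr0.r1=0
thr0.r0=2 thr0.r1=2

outcome vector order: (thr0.r0,thr0.r1)
|PSO outcomes| = 4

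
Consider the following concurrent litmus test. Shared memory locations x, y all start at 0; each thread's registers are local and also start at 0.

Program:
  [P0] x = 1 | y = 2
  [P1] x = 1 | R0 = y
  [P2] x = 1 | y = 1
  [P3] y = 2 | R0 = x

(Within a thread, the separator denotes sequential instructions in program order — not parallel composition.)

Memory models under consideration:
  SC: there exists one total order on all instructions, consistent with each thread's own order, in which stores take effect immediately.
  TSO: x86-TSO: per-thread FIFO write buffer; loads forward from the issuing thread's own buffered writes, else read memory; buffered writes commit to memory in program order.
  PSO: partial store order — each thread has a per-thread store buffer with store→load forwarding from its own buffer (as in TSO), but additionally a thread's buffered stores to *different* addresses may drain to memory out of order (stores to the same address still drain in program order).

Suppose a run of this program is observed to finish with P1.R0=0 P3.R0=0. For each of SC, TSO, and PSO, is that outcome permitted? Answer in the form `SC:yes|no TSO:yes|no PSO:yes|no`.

outcome vector order: (P1.R0,P3.R0)
[SC] allowed = {<0 1>, <1 0>, <1 1>, <2 0>, <2 1>}
[TSO] allowed = {<0 0>, <0 1>, <1 0>, <1 1>, <2 0>, <2 1>}
[PSO] allowed = {<0 0>, <0 1>, <1 0>, <1 1>, <2 0>, <2 1>}
target <0 0> ∈ {TSO,PSO}

SC:no TSO:yes PSO:yes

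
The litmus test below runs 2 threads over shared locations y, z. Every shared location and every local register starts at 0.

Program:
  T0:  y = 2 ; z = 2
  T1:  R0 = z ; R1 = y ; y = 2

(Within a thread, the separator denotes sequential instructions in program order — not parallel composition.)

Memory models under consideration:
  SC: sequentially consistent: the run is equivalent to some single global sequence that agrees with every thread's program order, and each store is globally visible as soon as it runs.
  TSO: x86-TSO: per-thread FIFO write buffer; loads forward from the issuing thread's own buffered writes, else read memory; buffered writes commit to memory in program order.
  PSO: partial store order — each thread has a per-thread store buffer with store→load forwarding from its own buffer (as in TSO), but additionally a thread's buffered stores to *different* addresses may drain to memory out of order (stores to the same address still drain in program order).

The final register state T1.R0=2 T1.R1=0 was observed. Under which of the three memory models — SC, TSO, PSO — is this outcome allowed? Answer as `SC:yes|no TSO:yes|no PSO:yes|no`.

SC:no TSO:no PSO:yes

outcome vector order: (T1.R0,T1.R1)
SC: 3 outcomes — {(0,0) (0,2) (2,2)}
TSO: 3 outcomes — {(0,0) (0,2) (2,2)}
PSO: 4 outcomes — {(0,0) (0,2) (2,0) (2,2)}
target (2,0) ∈ {PSO}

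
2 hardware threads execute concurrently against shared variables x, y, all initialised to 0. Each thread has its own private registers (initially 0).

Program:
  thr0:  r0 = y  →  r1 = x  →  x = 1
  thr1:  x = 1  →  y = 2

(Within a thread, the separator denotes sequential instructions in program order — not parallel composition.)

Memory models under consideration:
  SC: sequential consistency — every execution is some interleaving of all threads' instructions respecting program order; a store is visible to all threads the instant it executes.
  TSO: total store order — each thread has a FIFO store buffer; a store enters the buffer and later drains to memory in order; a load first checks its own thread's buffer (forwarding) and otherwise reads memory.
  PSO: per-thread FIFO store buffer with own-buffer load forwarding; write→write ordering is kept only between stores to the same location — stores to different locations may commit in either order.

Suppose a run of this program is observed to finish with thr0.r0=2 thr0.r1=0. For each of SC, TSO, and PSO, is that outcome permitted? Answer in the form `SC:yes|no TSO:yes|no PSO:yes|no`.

outcome vector order: (thr0.r0,thr0.r1)
SC (3): (0,0) (0,1) (2,1)
TSO (3): (0,0) (0,1) (2,1)
PSO (4): (0,0) (0,1) (2,0) (2,1)
target (2,0) ∈ {PSO}

SC:no TSO:no PSO:yes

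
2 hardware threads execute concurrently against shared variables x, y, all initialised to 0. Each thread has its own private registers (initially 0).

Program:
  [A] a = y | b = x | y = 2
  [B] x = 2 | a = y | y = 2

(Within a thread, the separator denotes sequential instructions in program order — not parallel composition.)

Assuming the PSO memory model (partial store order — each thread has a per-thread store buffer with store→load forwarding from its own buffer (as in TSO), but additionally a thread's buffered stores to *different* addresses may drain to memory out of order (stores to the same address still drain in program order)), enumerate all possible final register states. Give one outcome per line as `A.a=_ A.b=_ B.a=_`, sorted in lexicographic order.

A.a=0 A.b=0 B.a=0
A.a=0 A.b=0 B.a=2
A.a=0 A.b=2 B.a=0
A.a=0 A.b=2 B.a=2
A.a=2 A.b=0 B.a=0
A.a=2 A.b=2 B.a=0

outcome vector order: (A.a,A.b,B.a)
|PSO outcomes| = 6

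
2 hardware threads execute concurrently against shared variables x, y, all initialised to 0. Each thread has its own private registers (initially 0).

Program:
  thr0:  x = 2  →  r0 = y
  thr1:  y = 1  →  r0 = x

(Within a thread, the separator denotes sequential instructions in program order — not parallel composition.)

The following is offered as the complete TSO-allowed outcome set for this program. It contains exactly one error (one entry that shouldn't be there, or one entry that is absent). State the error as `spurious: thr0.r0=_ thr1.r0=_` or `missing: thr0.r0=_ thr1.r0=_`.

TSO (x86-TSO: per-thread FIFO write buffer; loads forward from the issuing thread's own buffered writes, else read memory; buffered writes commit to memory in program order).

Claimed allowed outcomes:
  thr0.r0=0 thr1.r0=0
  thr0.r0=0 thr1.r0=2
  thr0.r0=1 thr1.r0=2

outcome vector order: (thr0.r0,thr1.r0)
TSO (4): (0,0), (0,2), (1,0), (1,2)
TSO∖claimed = {(1,0)}

missing: thr0.r0=1 thr1.r0=0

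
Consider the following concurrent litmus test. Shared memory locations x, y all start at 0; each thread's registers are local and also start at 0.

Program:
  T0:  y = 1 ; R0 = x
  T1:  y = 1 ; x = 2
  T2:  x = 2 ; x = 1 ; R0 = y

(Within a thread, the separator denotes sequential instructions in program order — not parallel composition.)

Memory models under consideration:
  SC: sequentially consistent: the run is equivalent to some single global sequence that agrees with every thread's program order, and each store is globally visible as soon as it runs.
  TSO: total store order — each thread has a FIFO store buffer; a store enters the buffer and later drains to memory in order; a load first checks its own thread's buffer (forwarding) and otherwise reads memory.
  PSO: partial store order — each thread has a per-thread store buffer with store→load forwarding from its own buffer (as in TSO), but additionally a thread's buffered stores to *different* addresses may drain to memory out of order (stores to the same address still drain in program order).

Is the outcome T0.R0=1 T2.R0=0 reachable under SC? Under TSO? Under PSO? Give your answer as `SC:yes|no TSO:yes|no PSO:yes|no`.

outcome vector order: (T0.R0,T2.R0)
[SC] allowed = {0/1, 1/0, 1/1, 2/0, 2/1}
[TSO] allowed = {0/0, 0/1, 1/0, 1/1, 2/0, 2/1}
[PSO] allowed = {0/0, 0/1, 1/0, 1/1, 2/0, 2/1}
target 1/0 ∈ {SC,TSO,PSO}

SC:yes TSO:yes PSO:yes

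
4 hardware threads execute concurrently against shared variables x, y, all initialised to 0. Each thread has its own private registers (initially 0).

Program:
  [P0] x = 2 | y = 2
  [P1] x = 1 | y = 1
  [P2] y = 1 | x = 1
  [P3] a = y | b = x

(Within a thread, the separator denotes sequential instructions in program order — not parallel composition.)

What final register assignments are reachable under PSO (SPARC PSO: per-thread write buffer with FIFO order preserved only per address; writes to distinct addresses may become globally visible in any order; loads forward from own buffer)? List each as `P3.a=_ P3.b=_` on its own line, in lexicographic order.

outcome vector order: (P3.a,P3.b)
|PSO outcomes| = 9

P3.a=0 P3.b=0
P3.a=0 P3.b=1
P3.a=0 P3.b=2
P3.a=1 P3.b=0
P3.a=1 P3.b=1
P3.a=1 P3.b=2
P3.a=2 P3.b=0
P3.a=2 P3.b=1
P3.a=2 P3.b=2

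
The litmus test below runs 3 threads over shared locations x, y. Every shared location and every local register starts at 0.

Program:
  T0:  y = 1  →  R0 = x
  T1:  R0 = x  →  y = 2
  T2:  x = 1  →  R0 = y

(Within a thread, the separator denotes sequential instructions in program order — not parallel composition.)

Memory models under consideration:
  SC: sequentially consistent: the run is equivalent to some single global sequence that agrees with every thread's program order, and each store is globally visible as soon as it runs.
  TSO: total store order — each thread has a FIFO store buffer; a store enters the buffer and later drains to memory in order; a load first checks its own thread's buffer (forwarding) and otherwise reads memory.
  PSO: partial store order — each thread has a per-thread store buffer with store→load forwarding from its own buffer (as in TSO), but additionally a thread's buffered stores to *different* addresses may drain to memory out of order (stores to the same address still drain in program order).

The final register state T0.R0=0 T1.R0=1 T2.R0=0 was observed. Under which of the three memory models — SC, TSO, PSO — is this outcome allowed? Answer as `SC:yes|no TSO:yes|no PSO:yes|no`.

outcome vector order: (T0.R0,T1.R0,T2.R0)
under SC → <0 0 1>; <0 0 2>; <0 1 1>; <0 1 2>; <1 0 0>; <1 0 1>; <1 0 2>; <1 1 0>; <1 1 1>; <1 1 2>
under TSO → <0 0 0>; <0 0 1>; <0 0 2>; <0 1 0>; <0 1 1>; <0 1 2>; <1 0 0>; <1 0 1>; <1 0 2>; <1 1 0>; <1 1 1>; <1 1 2>
under PSO → <0 0 0>; <0 0 1>; <0 0 2>; <0 1 0>; <0 1 1>; <0 1 2>; <1 0 0>; <1 0 1>; <1 0 2>; <1 1 0>; <1 1 1>; <1 1 2>
target <0 1 0> ∈ {TSO,PSO}

SC:no TSO:yes PSO:yes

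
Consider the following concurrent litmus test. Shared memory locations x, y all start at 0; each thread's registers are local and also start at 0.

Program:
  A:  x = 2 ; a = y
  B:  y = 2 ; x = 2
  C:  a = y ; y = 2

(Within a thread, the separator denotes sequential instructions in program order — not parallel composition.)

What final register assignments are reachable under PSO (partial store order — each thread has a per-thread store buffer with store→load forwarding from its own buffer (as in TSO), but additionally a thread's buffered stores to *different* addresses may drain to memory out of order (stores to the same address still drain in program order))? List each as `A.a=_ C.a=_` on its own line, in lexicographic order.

A.a=0 C.a=0
A.a=0 C.a=2
A.a=2 C.a=0
A.a=2 C.a=2

outcome vector order: (A.a,C.a)
|PSO outcomes| = 4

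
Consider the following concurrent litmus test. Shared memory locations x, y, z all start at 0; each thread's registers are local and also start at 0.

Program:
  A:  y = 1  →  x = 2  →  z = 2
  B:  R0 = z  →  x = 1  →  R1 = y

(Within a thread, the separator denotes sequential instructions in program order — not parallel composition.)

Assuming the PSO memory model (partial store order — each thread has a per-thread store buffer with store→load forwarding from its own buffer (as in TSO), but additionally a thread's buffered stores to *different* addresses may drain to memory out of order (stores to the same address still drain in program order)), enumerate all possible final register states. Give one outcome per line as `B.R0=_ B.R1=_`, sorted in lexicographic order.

outcome vector order: (B.R0,B.R1)
|PSO outcomes| = 4

B.R0=0 B.R1=0
B.R0=0 B.R1=1
B.R0=2 B.R1=0
B.R0=2 B.R1=1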